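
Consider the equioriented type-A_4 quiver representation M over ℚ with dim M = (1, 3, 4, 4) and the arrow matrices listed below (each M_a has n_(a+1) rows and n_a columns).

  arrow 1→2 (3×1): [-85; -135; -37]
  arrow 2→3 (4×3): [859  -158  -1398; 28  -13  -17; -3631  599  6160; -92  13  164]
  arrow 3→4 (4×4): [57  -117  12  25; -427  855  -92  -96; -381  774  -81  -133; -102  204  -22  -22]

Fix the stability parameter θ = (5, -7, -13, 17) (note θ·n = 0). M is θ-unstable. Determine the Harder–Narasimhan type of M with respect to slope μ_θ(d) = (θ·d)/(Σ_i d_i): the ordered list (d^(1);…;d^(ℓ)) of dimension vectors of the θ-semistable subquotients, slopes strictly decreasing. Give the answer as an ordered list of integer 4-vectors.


Via rank(M_{q-1}∘⋯∘M_p): M ≅ I[1,4], I[2,3], I[2,4], I[3,4], I[4,4].
μ_θ-semistable layers: μ^(1)=17; μ^(2)=-5; μ^(3)=-10; μ^(4)=-13

((0, 0, 0, 4); (1, 1, 1, 0); (0, 2, 2, 0); (0, 0, 1, 0))


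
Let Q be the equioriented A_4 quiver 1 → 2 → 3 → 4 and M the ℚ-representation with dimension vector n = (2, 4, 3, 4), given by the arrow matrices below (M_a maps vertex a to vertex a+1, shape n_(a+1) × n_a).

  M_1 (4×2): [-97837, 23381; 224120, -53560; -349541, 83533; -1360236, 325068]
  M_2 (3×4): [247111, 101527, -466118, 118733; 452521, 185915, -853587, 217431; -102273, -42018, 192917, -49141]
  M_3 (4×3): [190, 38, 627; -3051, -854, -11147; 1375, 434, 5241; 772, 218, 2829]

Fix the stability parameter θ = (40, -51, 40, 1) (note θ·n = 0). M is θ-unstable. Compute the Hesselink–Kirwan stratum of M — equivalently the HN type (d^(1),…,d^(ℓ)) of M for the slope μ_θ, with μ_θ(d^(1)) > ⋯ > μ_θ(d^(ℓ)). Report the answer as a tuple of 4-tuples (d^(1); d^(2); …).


Via rank(M_{q-1}∘⋯∘M_p): M ≅ I[1,1], I[1,4], I[2,2], I[2,3], I[2,4], I[4,4]^2.
μ_θ-semistable layers: μ^(1)=40; μ^(2)=41/2; μ^(3)=1; μ^(4)=-11/2; μ^(5)=-51

((1, 0, 1, 0); (0, 0, 2, 2); (0, 0, 0, 2); (1, 1, 0, 0); (0, 3, 0, 0))


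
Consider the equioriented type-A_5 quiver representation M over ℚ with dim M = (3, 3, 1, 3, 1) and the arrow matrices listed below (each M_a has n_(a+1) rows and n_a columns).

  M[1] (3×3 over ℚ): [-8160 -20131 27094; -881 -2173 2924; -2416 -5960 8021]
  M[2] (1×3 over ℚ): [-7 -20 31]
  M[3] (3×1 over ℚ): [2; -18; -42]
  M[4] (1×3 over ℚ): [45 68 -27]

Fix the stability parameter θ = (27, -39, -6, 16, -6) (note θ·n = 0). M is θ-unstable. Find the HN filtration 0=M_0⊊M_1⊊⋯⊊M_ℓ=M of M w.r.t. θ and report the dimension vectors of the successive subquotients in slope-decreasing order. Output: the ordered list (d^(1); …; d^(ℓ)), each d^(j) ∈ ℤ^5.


Barcode: M ≅ I[1,2]^2, I[1,4], I[4,4], I[4,5]. HN layers by μ_θ (3 steps, strictly decreasing):
  μ^(1)=16; μ^(2)=5; μ^(3)=-6

((0, 0, 0, 2, 0); (0, 0, 0, 1, 1); (3, 3, 1, 0, 0))


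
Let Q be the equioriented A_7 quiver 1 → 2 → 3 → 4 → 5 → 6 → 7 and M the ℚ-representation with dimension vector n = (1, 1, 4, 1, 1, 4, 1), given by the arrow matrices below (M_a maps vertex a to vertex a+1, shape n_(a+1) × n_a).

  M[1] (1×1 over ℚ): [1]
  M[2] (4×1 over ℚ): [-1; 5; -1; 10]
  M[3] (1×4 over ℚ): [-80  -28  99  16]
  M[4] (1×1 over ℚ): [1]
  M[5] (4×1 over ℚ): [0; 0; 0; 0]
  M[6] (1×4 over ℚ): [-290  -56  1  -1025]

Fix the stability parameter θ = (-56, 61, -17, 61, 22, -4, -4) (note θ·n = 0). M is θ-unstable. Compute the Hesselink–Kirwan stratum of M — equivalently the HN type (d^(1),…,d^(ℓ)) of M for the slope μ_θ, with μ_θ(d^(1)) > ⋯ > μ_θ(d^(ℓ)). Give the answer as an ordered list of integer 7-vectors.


Via rank(M_{q-1}∘⋯∘M_p): M ≅ I[1,5], I[3,3]^3, I[6,6]^3, I[6,7].
μ_θ-semistable layers: μ^(1)=83/2; μ^(2)=22; μ^(3)=-4; μ^(4)=-17; μ^(5)=-56

((0, 0, 0, 1, 1, 0, 0); (0, 1, 1, 0, 0, 0, 0); (0, 0, 0, 0, 0, 4, 1); (0, 0, 3, 0, 0, 0, 0); (1, 0, 0, 0, 0, 0, 0))


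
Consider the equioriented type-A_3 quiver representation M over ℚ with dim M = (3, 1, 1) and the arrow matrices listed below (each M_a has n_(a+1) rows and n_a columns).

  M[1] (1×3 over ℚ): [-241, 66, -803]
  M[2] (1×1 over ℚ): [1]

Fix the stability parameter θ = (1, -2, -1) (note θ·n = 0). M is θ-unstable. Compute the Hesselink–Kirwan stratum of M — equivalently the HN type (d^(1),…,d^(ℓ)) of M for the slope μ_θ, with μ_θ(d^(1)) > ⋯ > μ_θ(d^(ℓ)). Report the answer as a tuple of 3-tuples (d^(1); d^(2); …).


Via rank(M_{q-1}∘⋯∘M_p): M ≅ I[1,1]^2, I[1,3].
μ_θ-semistable layers: μ^(1)=1; μ^(2)=-2/3

((2, 0, 0); (1, 1, 1))


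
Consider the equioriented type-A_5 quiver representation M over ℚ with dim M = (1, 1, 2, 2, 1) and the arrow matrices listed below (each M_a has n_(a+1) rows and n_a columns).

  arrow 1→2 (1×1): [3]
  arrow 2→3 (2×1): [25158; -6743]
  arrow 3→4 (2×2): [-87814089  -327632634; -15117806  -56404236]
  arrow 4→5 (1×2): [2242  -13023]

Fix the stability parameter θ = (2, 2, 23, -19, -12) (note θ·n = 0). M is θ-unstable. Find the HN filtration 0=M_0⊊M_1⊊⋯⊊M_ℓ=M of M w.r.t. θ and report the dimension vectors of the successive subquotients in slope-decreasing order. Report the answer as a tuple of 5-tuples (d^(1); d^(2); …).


Interval decomposition of M: I[1,3], I[3,4], I[4,5].
HN type (ℓ=4): μ^(1)=23; μ^(2)=2; μ^(3)=-12; μ^(4)=-19

((0, 0, 1, 0, 0); (1, 1, 1, 1, 0); (0, 0, 0, 0, 1); (0, 0, 0, 1, 0))


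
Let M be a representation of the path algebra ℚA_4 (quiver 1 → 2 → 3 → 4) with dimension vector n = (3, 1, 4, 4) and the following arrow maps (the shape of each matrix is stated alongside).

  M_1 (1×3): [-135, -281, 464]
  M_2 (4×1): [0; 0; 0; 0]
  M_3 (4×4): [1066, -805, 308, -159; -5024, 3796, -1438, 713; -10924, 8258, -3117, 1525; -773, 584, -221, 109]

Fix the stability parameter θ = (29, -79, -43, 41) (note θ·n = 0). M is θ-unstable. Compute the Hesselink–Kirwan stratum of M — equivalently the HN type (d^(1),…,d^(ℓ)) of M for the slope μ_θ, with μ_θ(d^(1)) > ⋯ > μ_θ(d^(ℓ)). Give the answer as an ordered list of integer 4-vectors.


Via rank(M_{q-1}∘⋯∘M_p): M ≅ I[1,1]^2, I[1,2], I[3,4]^4.
μ_θ-semistable layers: μ^(1)=41; μ^(2)=29; μ^(3)=-25; μ^(4)=-43

((0, 0, 0, 4); (2, 0, 0, 0); (1, 1, 0, 0); (0, 0, 4, 0))


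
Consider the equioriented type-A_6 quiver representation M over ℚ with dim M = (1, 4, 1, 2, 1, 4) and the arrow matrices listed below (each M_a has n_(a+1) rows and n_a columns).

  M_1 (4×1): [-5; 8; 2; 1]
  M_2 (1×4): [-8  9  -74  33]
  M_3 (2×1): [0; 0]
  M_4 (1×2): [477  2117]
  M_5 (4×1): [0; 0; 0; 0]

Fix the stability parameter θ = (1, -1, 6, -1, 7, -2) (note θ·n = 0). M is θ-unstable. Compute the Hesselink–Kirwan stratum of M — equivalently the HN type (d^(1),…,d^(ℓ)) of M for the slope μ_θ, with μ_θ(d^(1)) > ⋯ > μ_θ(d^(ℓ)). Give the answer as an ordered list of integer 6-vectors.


Barcode: M ≅ I[1,3], I[2,2]^3, I[4,4], I[4,5], I[6,6]^4. HN layers by μ_θ (5 steps, strictly decreasing):
  μ^(1)=7; μ^(2)=6; μ^(3)=0; μ^(4)=-1; μ^(5)=-2

((0, 0, 0, 0, 1, 0); (0, 0, 1, 0, 0, 0); (1, 1, 0, 0, 0, 0); (0, 3, 0, 2, 0, 0); (0, 0, 0, 0, 0, 4))


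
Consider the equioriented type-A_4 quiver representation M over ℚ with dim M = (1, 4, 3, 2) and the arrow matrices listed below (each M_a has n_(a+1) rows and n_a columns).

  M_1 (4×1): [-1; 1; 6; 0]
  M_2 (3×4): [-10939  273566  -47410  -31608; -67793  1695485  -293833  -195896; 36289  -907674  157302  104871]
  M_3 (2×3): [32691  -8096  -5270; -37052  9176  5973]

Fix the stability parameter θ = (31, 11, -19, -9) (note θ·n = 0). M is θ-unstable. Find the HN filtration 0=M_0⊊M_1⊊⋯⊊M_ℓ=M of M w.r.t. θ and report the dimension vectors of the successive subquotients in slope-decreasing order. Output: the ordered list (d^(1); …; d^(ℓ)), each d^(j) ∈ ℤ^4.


Via rank(M_{q-1}∘⋯∘M_p): M ≅ I[1,4], I[2,2], I[2,3], I[2,4].
μ_θ-semistable layers: μ^(1)=11; μ^(2)=7/2; μ^(3)=-4; μ^(4)=-17/3

((0, 1, 0, 0); (1, 1, 1, 1); (0, 1, 1, 0); (0, 1, 1, 1))


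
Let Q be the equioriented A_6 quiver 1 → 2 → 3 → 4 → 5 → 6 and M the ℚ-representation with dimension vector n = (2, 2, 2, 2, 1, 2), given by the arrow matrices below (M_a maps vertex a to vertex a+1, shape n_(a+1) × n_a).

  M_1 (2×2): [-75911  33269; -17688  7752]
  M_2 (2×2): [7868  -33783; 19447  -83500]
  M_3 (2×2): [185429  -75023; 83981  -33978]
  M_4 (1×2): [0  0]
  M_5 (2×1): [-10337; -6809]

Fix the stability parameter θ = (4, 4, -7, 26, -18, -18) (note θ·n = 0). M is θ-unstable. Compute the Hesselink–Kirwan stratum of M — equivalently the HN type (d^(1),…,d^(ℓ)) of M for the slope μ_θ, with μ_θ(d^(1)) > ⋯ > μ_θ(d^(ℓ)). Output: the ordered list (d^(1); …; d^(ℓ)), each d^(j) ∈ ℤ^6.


Via rank(M_{q-1}∘⋯∘M_p): M ≅ I[1,1], I[1,4], I[2,4], I[5,6], I[6,6].
μ_θ-semistable layers: μ^(1)=26; μ^(2)=4; μ^(3)=1/3; μ^(4)=-3/2; μ^(5)=-18

((0, 0, 0, 2, 0, 0); (1, 0, 0, 0, 0, 0); (1, 1, 1, 0, 0, 0); (0, 1, 1, 0, 0, 0); (0, 0, 0, 0, 1, 2))


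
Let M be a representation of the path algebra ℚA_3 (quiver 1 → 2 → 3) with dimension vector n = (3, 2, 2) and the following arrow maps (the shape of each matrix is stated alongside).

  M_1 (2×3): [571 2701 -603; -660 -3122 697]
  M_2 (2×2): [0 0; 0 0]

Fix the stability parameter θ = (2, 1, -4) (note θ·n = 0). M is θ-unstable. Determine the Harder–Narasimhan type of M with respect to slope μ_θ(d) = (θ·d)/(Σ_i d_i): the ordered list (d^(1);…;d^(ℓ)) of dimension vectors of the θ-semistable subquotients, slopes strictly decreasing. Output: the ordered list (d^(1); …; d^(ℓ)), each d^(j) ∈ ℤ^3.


Barcode: M ≅ I[1,1], I[1,2]^2, I[3,3]^2. HN layers by μ_θ (3 steps, strictly decreasing):
  μ^(1)=2; μ^(2)=3/2; μ^(3)=-4

((1, 0, 0); (2, 2, 0); (0, 0, 2))


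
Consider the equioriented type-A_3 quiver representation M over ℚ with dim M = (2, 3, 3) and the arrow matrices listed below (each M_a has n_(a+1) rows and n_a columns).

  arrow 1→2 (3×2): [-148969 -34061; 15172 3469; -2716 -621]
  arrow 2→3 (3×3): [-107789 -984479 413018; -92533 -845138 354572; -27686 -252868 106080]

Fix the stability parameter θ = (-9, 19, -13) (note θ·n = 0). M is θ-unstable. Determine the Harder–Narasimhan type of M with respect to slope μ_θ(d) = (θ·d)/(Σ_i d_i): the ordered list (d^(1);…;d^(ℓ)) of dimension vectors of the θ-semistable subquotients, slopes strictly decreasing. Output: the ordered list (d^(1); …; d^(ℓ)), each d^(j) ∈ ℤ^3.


Interval decomposition of M: I[1,3]^2, I[2,3].
HN type (ℓ=2): μ^(1)=3; μ^(2)=-9

((0, 3, 3); (2, 0, 0))


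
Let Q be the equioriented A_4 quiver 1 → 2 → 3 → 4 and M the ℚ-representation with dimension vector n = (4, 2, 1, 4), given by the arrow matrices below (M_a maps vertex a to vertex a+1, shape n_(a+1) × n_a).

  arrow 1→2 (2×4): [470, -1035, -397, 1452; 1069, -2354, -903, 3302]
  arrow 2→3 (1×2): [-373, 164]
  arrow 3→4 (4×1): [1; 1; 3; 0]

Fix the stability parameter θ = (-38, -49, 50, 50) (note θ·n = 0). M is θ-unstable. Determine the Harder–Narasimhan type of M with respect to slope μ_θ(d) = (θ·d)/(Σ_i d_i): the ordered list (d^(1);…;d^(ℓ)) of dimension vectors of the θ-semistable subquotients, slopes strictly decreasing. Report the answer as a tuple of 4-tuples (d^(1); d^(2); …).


Barcode: M ≅ I[1,1]^2, I[1,2], I[1,4], I[4,4]^3. HN layers by μ_θ (3 steps, strictly decreasing):
  μ^(1)=50; μ^(2)=-38; μ^(3)=-87/2

((0, 0, 1, 4); (2, 0, 0, 0); (2, 2, 0, 0))


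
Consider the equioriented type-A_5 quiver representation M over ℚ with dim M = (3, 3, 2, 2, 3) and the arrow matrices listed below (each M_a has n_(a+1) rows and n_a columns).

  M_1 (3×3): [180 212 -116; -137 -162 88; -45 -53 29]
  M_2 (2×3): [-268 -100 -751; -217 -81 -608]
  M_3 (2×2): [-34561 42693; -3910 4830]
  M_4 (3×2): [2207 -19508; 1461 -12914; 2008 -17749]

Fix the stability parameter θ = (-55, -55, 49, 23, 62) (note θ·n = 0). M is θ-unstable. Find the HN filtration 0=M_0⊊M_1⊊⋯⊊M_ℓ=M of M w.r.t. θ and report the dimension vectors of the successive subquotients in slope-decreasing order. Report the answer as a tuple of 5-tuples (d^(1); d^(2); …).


Barcode: M ≅ I[1,1], I[1,3], I[1,5], I[2,2], I[4,5], I[5,5]. HN layers by μ_θ (5 steps, strictly decreasing):
  μ^(1)=62; μ^(2)=49; μ^(3)=36; μ^(4)=23; μ^(5)=-55

((0, 0, 0, 0, 3); (0, 0, 1, 0, 0); (0, 0, 1, 1, 0); (0, 0, 0, 1, 0); (3, 3, 0, 0, 0))


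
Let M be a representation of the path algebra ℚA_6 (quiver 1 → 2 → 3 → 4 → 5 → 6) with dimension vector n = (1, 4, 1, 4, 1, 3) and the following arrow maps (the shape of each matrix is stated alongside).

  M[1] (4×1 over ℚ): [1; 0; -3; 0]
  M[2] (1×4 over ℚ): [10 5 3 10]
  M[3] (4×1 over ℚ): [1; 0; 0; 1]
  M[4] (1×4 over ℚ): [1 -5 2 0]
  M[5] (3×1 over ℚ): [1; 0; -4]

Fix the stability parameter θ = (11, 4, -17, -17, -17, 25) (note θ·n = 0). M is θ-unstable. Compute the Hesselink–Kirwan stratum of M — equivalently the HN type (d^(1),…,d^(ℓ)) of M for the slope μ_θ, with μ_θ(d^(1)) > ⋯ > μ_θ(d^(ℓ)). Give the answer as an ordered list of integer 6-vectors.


Interval decomposition of M: I[1,6], I[2,2]^3, I[4,4]^3, I[6,6]^2.
HN type (ℓ=4): μ^(1)=25; μ^(2)=4; μ^(3)=-36/5; μ^(4)=-17

((0, 0, 0, 0, 0, 3); (0, 3, 0, 0, 0, 0); (1, 1, 1, 1, 1, 0); (0, 0, 0, 3, 0, 0))


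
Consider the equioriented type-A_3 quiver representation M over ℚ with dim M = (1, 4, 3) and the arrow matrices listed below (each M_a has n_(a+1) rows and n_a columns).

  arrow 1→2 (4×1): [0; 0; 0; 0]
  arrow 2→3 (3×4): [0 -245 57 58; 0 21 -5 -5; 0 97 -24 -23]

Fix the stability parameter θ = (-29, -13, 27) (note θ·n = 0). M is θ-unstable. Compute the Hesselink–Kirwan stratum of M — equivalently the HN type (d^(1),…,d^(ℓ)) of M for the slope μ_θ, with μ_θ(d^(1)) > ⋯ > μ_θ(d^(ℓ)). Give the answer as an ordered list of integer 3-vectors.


Barcode: M ≅ I[1,1], I[2,2], I[2,3]^3. HN layers by μ_θ (3 steps, strictly decreasing):
  μ^(1)=27; μ^(2)=-13; μ^(3)=-29

((0, 0, 3); (0, 4, 0); (1, 0, 0))


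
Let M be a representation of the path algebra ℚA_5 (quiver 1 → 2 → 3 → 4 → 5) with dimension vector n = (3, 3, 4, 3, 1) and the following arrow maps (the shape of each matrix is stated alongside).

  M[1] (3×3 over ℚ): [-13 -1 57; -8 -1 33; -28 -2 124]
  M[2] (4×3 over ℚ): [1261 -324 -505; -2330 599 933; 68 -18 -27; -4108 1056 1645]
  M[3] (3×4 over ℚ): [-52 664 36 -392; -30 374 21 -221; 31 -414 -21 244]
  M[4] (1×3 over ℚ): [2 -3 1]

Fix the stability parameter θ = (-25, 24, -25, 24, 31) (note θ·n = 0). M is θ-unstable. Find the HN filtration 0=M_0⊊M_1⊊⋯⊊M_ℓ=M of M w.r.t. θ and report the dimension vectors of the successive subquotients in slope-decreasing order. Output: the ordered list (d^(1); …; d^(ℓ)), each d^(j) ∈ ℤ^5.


Interval decomposition of M: I[1,3]^2, I[1,5], I[3,4], I[4,4].
HN type (ℓ=4): μ^(1)=31; μ^(2)=24; μ^(3)=-1/2; μ^(4)=-25

((0, 0, 0, 0, 1); (0, 0, 0, 3, 0); (0, 3, 3, 0, 0); (3, 0, 1, 0, 0))


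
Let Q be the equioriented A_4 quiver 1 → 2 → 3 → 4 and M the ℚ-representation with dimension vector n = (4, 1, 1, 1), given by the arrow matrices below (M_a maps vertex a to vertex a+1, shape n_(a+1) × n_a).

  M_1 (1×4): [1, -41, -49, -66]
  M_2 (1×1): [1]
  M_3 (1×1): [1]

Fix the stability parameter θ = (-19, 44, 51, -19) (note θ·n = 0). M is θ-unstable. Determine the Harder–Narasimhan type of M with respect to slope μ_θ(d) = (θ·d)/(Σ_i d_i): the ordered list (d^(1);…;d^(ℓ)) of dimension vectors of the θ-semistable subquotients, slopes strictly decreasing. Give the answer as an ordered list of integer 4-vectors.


Interval decomposition of M: I[1,1]^3, I[1,4].
HN type (ℓ=2): μ^(1)=76/3; μ^(2)=-19

((0, 1, 1, 1); (4, 0, 0, 0))


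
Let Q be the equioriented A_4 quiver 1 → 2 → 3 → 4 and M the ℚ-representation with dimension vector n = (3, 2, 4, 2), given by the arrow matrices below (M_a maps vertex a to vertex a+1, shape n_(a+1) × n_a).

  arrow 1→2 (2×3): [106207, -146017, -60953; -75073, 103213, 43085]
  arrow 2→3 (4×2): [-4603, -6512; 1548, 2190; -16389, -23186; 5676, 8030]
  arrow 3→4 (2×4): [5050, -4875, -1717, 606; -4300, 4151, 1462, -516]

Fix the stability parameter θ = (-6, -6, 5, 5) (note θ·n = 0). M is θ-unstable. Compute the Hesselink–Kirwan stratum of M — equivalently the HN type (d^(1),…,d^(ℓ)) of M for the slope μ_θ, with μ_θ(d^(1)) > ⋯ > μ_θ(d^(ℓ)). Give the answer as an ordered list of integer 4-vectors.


Interval decomposition of M: I[1,1], I[1,4]^2, I[3,3]^2.
HN type (ℓ=2): μ^(1)=5; μ^(2)=-6

((0, 0, 4, 2); (3, 2, 0, 0))


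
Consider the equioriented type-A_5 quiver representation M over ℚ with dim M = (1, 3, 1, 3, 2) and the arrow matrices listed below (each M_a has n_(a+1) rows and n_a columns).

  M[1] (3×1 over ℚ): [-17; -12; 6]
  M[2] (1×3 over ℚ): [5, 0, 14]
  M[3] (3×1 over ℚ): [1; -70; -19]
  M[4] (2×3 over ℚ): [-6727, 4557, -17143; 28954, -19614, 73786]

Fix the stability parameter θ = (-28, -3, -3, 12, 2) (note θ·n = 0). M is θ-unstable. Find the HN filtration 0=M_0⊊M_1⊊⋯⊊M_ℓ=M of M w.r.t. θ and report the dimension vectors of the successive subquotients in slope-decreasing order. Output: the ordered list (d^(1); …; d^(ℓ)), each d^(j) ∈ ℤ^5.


Via rank(M_{q-1}∘⋯∘M_p): M ≅ I[1,4], I[2,2]^2, I[4,4], I[4,5], I[5,5].
μ_θ-semistable layers: μ^(1)=12; μ^(2)=7; μ^(3)=2; μ^(4)=-3; μ^(5)=-28

((0, 0, 0, 2, 0); (0, 0, 0, 1, 1); (0, 0, 0, 0, 1); (0, 3, 1, 0, 0); (1, 0, 0, 0, 0))


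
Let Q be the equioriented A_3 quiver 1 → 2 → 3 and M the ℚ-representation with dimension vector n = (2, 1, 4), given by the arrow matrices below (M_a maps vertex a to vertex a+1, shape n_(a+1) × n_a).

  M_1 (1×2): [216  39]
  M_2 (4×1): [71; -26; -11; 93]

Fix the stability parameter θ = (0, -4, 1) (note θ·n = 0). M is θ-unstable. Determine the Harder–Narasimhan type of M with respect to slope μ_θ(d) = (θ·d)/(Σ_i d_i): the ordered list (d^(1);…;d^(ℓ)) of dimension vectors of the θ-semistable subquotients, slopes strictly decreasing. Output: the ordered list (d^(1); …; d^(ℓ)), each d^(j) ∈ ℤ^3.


Barcode: M ≅ I[1,1], I[1,3], I[3,3]^3. HN layers by μ_θ (3 steps, strictly decreasing):
  μ^(1)=1; μ^(2)=0; μ^(3)=-2

((0, 0, 4); (1, 0, 0); (1, 1, 0))


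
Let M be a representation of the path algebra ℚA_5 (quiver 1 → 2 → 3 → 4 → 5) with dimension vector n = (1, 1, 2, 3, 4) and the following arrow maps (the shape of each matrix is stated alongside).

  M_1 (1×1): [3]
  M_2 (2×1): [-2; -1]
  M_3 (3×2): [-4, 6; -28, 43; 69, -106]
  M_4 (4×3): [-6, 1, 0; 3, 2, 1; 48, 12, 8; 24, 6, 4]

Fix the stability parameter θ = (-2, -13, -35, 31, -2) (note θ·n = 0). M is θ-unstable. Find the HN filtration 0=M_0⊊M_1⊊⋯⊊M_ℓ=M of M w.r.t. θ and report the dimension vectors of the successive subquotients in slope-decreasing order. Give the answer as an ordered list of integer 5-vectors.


Via rank(M_{q-1}∘⋯∘M_p): M ≅ I[1,5], I[3,5], I[4,4], I[5,5]^2.
μ_θ-semistable layers: μ^(1)=31; μ^(2)=29/2; μ^(3)=-2; μ^(4)=-50/3; μ^(5)=-35

((0, 0, 0, 1, 0); (0, 0, 0, 2, 2); (0, 0, 0, 0, 2); (1, 1, 1, 0, 0); (0, 0, 1, 0, 0))


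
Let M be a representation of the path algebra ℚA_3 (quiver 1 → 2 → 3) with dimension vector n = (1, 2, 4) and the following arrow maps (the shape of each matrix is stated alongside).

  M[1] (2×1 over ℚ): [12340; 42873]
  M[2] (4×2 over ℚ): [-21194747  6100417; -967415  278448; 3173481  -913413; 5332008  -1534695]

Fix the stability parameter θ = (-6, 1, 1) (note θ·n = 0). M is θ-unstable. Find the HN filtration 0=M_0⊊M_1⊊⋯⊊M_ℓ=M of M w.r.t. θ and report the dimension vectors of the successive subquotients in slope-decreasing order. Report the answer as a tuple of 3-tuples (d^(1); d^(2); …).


Barcode: M ≅ I[1,3], I[2,3], I[3,3]^2. HN layers by μ_θ (2 steps, strictly decreasing):
  μ^(1)=1; μ^(2)=-6

((0, 2, 4); (1, 0, 0))


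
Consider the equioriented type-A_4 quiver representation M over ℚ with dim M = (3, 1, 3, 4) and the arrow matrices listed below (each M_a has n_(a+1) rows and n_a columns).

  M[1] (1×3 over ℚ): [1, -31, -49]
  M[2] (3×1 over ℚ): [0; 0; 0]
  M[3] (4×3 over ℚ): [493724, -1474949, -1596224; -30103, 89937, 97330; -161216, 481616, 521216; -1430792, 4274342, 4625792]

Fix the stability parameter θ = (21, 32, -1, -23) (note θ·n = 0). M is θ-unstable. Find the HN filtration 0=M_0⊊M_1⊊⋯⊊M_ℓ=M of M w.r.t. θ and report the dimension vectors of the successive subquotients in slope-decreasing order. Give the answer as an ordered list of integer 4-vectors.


Interval decomposition of M: I[1,1]^2, I[1,2], I[3,3], I[3,4]^2, I[4,4]^2.
HN type (ℓ=5): μ^(1)=32; μ^(2)=21; μ^(3)=-1; μ^(4)=-12; μ^(5)=-23

((0, 1, 0, 0); (3, 0, 0, 0); (0, 0, 1, 0); (0, 0, 2, 2); (0, 0, 0, 2))


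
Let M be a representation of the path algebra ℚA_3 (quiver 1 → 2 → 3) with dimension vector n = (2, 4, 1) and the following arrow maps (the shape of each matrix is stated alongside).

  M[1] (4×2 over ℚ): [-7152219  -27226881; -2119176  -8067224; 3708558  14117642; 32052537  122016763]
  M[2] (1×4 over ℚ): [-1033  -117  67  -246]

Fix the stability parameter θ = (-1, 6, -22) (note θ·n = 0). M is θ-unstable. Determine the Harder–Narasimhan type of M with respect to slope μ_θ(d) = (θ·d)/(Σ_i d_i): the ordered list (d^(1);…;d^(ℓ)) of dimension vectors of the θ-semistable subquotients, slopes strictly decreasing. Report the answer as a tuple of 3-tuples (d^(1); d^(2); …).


Barcode: M ≅ I[1,1], I[1,3], I[2,2]^3. HN layers by μ_θ (3 steps, strictly decreasing):
  μ^(1)=6; μ^(2)=-1; μ^(3)=-17/3

((0, 3, 0); (1, 0, 0); (1, 1, 1))


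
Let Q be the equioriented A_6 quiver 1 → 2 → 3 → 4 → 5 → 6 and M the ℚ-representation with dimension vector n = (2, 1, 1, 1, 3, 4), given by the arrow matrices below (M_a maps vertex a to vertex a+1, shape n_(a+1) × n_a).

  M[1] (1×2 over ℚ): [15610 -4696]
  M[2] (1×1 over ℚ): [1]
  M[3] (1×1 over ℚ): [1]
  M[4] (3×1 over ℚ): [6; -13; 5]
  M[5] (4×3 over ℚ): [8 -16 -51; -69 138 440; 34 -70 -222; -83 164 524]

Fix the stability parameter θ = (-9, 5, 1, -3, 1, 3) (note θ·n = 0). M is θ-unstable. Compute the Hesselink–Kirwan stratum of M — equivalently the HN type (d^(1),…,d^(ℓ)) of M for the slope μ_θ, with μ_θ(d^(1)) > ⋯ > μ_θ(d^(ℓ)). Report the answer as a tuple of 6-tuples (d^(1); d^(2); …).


Interval decomposition of M: I[1,1], I[1,6], I[5,6]^2, I[6,6].
HN type (ℓ=3): μ^(1)=3; μ^(2)=1; μ^(3)=-9

((0, 0, 0, 0, 0, 4); (0, 1, 1, 1, 3, 0); (2, 0, 0, 0, 0, 0))


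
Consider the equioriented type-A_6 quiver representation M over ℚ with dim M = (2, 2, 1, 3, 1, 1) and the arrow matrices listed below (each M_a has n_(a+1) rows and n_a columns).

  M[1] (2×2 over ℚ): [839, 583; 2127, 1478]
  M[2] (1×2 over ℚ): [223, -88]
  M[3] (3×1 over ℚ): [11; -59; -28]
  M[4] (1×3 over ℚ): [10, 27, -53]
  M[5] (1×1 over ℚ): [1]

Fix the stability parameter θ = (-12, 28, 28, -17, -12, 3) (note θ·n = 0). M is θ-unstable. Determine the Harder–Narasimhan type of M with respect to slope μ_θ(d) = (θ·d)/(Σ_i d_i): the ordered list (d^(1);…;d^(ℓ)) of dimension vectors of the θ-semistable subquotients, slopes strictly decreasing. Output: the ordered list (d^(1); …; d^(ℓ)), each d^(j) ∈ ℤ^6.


Barcode: M ≅ I[1,2], I[1,6], I[4,4]^2. HN layers by μ_θ (4 steps, strictly decreasing):
  μ^(1)=28; μ^(2)=6; μ^(3)=-12; μ^(4)=-17

((0, 1, 0, 0, 0, 0); (0, 1, 1, 1, 1, 1); (2, 0, 0, 0, 0, 0); (0, 0, 0, 2, 0, 0))


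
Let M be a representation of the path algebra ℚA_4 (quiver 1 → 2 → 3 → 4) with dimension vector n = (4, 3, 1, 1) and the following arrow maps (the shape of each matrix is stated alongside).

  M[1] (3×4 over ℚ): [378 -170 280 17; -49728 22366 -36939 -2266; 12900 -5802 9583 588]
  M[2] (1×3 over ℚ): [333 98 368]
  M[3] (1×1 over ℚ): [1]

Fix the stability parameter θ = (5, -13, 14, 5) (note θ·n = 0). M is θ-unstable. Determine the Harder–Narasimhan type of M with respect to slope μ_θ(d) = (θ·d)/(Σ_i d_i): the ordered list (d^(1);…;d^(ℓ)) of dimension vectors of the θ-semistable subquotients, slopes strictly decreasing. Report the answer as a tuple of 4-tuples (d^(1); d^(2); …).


Via rank(M_{q-1}∘⋯∘M_p): M ≅ I[1,1]^2, I[1,2], I[1,4], I[2,2].
μ_θ-semistable layers: μ^(1)=19/2; μ^(2)=5; μ^(3)=-4; μ^(4)=-13

((0, 0, 1, 1); (2, 0, 0, 0); (2, 2, 0, 0); (0, 1, 0, 0))


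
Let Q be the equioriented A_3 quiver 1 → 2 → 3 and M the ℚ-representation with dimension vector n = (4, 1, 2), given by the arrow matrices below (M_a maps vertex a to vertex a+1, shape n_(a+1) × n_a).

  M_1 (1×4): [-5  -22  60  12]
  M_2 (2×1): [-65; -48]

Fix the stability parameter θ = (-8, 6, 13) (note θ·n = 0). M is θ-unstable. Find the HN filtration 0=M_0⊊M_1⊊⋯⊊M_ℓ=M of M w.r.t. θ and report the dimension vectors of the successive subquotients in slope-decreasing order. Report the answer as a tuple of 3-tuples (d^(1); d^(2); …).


Via rank(M_{q-1}∘⋯∘M_p): M ≅ I[1,1]^3, I[1,3], I[3,3].
μ_θ-semistable layers: μ^(1)=13; μ^(2)=6; μ^(3)=-8

((0, 0, 2); (0, 1, 0); (4, 0, 0))


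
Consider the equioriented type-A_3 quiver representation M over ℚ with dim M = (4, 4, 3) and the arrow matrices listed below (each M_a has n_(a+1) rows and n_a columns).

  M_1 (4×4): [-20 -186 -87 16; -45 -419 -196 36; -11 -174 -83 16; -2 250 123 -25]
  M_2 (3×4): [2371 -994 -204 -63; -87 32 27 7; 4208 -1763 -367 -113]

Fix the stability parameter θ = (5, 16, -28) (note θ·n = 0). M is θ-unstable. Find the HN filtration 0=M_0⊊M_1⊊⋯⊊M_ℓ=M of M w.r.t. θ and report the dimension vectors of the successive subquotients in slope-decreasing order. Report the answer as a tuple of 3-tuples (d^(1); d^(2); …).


Via rank(M_{q-1}∘⋯∘M_p): M ≅ I[1,2], I[1,3]^3.
μ_θ-semistable layers: μ^(1)=16; μ^(2)=5; μ^(3)=-7/3

((0, 1, 0); (1, 0, 0); (3, 3, 3))


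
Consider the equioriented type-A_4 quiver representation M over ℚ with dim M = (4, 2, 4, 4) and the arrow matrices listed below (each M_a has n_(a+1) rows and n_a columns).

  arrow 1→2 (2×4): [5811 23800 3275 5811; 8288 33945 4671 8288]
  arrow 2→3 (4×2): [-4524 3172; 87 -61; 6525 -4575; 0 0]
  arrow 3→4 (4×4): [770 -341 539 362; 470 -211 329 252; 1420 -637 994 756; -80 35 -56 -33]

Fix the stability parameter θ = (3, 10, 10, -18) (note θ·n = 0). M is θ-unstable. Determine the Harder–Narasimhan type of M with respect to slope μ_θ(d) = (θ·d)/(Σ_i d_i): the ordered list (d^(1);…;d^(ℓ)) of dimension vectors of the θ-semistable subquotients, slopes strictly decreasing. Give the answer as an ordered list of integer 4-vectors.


Via rank(M_{q-1}∘⋯∘M_p): M ≅ I[1,1]^2, I[1,2], I[1,4], I[3,3], I[3,4]^2, I[4,4].
μ_θ-semistable layers: μ^(1)=10; μ^(2)=3; μ^(3)=5/4; μ^(4)=-4; μ^(5)=-18

((0, 1, 1, 0); (3, 0, 0, 0); (1, 1, 1, 1); (0, 0, 2, 2); (0, 0, 0, 1))


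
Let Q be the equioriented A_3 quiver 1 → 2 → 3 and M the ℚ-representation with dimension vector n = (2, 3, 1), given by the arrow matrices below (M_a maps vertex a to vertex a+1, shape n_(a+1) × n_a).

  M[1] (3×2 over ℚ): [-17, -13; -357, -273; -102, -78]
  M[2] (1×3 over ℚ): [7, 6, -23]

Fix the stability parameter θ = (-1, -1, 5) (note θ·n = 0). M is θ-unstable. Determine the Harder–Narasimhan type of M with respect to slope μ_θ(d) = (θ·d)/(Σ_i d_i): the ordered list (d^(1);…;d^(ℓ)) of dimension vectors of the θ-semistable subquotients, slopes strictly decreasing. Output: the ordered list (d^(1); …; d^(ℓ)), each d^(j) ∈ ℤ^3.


Barcode: M ≅ I[1,1], I[1,3], I[2,2]^2. HN layers by μ_θ (2 steps, strictly decreasing):
  μ^(1)=5; μ^(2)=-1

((0, 0, 1); (2, 3, 0))


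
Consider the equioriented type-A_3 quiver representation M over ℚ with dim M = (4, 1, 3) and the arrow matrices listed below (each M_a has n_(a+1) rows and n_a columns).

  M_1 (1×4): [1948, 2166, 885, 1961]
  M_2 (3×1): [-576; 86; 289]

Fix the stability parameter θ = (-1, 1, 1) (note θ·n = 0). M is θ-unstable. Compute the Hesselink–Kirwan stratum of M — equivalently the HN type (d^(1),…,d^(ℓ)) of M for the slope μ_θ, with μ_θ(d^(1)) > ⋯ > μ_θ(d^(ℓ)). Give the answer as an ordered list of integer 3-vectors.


Interval decomposition of M: I[1,1]^3, I[1,3], I[3,3]^2.
HN type (ℓ=2): μ^(1)=1; μ^(2)=-1

((0, 1, 3); (4, 0, 0))


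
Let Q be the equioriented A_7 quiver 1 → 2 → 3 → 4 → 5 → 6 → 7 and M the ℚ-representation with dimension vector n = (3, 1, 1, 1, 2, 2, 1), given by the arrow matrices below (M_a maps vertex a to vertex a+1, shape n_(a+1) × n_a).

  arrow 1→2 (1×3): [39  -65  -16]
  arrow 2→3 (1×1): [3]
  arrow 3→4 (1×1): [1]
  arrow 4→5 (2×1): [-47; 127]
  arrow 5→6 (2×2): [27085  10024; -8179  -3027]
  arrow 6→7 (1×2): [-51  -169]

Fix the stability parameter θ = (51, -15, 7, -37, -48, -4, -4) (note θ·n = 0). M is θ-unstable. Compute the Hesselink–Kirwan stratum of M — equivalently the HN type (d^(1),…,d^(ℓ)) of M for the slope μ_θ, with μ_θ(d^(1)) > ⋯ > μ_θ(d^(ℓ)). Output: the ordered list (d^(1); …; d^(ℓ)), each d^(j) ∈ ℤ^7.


Interval decomposition of M: I[1,1]^2, I[1,7], I[5,6].
HN type (ℓ=4): μ^(1)=51; μ^(2)=-4; μ^(3)=-42/5; μ^(4)=-48

((2, 0, 0, 0, 0, 0, 0); (0, 0, 0, 0, 0, 2, 1); (1, 1, 1, 1, 1, 0, 0); (0, 0, 0, 0, 1, 0, 0))


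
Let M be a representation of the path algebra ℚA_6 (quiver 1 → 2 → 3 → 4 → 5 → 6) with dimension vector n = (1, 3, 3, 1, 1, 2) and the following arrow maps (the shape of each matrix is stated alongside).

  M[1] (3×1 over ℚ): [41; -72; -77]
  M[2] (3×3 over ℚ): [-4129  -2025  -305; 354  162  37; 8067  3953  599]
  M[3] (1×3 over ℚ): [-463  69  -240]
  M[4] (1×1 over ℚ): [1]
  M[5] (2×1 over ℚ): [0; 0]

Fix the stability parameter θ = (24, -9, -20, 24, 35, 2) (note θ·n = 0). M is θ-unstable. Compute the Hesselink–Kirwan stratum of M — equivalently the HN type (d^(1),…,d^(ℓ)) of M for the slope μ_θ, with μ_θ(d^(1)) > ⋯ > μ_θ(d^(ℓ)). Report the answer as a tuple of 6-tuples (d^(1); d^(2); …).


Interval decomposition of M: I[1,5], I[2,3]^2, I[6,6]^2.
HN type (ℓ=5): μ^(1)=35; μ^(2)=24; μ^(3)=2; μ^(4)=-5/3; μ^(5)=-29/2

((0, 0, 0, 0, 1, 0); (0, 0, 0, 1, 0, 0); (0, 0, 0, 0, 0, 2); (1, 1, 1, 0, 0, 0); (0, 2, 2, 0, 0, 0))


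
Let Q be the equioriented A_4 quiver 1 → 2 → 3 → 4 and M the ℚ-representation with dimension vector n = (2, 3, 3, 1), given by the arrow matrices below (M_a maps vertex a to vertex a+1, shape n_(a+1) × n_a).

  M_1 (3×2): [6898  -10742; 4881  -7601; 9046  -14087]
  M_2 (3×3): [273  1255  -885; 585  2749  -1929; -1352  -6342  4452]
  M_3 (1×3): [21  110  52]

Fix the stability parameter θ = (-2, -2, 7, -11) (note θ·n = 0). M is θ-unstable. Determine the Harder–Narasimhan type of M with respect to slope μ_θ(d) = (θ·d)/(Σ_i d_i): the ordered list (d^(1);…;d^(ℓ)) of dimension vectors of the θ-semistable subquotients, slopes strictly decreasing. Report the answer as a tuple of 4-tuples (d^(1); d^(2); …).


Barcode: M ≅ I[1,3], I[1,4], I[2,2], I[3,3]. HN layers by μ_θ (2 steps, strictly decreasing):
  μ^(1)=7; μ^(2)=-2

((0, 0, 2, 0); (2, 3, 1, 1))


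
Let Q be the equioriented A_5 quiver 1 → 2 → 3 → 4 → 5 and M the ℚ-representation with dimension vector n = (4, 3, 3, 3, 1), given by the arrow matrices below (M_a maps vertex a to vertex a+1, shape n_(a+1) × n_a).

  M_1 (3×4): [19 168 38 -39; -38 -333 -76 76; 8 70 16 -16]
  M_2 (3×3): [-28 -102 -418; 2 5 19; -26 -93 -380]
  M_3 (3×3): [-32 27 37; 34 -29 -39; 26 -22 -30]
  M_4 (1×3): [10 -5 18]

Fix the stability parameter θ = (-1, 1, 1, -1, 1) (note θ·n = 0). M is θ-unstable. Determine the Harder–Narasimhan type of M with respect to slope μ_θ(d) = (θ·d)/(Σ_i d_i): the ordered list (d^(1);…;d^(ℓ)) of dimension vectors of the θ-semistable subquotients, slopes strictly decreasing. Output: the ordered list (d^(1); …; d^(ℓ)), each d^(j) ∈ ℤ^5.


Via rank(M_{q-1}∘⋯∘M_p): M ≅ I[1,1], I[1,2], I[1,3], I[1,5], I[3,4], I[4,4].
μ_θ-semistable layers: μ^(1)=1; μ^(2)=1/3; μ^(3)=0; μ^(4)=-1

((0, 2, 1, 0, 1); (0, 1, 1, 1, 0); (0, 0, 1, 1, 0); (4, 0, 0, 1, 0))


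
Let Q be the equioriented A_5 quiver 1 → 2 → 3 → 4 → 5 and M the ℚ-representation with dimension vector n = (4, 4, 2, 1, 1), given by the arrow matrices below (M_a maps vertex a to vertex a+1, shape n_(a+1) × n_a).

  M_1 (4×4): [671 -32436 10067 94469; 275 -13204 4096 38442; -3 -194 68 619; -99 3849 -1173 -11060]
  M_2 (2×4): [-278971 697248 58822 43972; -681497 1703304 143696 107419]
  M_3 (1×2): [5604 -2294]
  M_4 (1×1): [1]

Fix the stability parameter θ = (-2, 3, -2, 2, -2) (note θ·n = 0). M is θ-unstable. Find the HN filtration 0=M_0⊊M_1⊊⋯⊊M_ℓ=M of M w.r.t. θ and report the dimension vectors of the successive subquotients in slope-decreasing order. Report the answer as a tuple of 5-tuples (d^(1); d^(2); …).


Via rank(M_{q-1}∘⋯∘M_p): M ≅ I[1,2]^2, I[1,3], I[1,5].
μ_θ-semistable layers: μ^(1)=3; μ^(2)=1/2; μ^(3)=1/4; μ^(4)=-2

((0, 2, 0, 0, 0); (0, 1, 1, 0, 0); (0, 1, 1, 1, 1); (4, 0, 0, 0, 0))


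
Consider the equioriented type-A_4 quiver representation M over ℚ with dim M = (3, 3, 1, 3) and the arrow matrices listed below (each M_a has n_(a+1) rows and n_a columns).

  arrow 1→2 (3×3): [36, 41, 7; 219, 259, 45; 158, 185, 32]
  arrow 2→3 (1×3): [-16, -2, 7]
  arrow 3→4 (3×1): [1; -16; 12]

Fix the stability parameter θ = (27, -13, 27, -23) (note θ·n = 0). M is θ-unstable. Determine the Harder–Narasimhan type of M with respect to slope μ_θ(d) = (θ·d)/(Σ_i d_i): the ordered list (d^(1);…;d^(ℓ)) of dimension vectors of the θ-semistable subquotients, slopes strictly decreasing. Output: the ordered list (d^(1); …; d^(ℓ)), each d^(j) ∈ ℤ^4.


Via rank(M_{q-1}∘⋯∘M_p): M ≅ I[1,2]^2, I[1,4], I[4,4]^2.
μ_θ-semistable layers: μ^(1)=7; μ^(2)=9/2; μ^(3)=-23

((2, 2, 0, 0); (1, 1, 1, 1); (0, 0, 0, 2))


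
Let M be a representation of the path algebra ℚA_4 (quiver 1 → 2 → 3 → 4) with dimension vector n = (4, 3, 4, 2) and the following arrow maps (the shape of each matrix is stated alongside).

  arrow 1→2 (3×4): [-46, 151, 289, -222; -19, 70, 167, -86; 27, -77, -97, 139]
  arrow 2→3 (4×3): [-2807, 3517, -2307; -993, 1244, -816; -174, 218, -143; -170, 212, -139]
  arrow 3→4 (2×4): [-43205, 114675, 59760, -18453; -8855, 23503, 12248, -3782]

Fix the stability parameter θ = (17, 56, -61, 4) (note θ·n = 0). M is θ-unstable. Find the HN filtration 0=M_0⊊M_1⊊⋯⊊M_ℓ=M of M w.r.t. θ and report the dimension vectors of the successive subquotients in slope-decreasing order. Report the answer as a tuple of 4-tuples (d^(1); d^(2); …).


Interval decomposition of M: I[1,1], I[1,3], I[1,4]^2, I[3,3].
HN type (ℓ=3): μ^(1)=17; μ^(2)=4; μ^(3)=-61

((1, 0, 0, 0); (3, 3, 3, 2); (0, 0, 1, 0))


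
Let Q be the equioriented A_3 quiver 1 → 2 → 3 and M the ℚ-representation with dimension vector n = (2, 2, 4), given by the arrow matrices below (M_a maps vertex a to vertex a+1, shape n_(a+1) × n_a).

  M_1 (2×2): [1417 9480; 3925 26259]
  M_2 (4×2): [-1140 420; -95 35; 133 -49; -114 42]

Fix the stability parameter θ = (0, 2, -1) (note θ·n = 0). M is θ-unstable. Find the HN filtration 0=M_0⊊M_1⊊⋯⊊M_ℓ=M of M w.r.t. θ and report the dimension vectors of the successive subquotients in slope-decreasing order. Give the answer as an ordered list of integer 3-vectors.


Interval decomposition of M: I[1,2], I[1,3], I[3,3]^3.
HN type (ℓ=4): μ^(1)=2; μ^(2)=1/2; μ^(3)=0; μ^(4)=-1

((0, 1, 0); (0, 1, 1); (2, 0, 0); (0, 0, 3))


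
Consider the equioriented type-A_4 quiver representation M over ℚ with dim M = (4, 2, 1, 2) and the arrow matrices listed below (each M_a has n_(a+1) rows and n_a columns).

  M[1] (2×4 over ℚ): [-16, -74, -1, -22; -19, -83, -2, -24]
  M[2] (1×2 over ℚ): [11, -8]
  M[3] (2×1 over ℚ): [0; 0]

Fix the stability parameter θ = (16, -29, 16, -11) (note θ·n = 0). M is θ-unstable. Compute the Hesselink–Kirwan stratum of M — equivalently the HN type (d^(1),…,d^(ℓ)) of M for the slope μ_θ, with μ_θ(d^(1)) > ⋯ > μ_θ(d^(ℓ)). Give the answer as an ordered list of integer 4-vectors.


Interval decomposition of M: I[1,1]^2, I[1,2], I[1,3], I[4,4]^2.
HN type (ℓ=3): μ^(1)=16; μ^(2)=-13/2; μ^(3)=-11

((2, 0, 1, 0); (2, 2, 0, 0); (0, 0, 0, 2))


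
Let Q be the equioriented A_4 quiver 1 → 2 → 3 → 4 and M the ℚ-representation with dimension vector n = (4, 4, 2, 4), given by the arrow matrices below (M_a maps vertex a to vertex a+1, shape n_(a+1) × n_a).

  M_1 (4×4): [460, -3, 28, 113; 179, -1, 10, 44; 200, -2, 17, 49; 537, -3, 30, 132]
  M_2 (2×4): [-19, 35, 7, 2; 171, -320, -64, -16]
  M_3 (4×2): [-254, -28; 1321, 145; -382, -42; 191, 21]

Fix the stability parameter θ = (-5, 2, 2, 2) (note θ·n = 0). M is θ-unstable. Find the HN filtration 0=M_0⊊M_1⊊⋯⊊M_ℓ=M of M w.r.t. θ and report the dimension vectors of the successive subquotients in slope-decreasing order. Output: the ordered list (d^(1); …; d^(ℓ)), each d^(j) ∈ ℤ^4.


Interval decomposition of M: I[1,1], I[1,2], I[1,4]^2, I[2,2], I[4,4]^2.
HN type (ℓ=2): μ^(1)=2; μ^(2)=-5

((0, 4, 2, 4); (4, 0, 0, 0))


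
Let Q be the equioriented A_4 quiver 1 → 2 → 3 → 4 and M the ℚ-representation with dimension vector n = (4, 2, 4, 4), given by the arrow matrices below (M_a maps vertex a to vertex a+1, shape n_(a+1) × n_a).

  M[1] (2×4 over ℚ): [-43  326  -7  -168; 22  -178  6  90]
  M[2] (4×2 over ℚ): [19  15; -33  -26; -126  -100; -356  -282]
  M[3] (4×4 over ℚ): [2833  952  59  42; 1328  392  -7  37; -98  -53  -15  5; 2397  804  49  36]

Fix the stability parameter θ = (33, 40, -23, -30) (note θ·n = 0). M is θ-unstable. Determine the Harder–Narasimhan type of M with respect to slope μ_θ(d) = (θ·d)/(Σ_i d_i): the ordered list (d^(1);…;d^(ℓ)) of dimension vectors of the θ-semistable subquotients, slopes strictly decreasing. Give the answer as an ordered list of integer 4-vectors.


Via rank(M_{q-1}∘⋯∘M_p): M ≅ I[1,1]^2, I[1,4]^2, I[3,3], I[3,4], I[4,4].
μ_θ-semistable layers: μ^(1)=33; μ^(2)=5; μ^(3)=-23; μ^(4)=-53/2; μ^(5)=-30

((2, 0, 0, 0); (2, 2, 2, 2); (0, 0, 1, 0); (0, 0, 1, 1); (0, 0, 0, 1))


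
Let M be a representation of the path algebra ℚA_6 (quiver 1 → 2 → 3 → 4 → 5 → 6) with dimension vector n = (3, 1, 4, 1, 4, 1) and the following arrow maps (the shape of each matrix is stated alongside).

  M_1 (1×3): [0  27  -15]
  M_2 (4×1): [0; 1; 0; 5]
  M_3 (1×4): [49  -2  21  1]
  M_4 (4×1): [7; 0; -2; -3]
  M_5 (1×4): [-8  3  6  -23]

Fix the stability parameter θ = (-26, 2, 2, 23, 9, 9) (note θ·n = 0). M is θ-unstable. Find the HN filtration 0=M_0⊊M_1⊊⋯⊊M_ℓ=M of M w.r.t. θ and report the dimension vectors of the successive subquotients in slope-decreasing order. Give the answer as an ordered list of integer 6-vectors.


Via rank(M_{q-1}∘⋯∘M_p): M ≅ I[1,1]^2, I[1,6], I[3,3]^3, I[5,5]^3.
μ_θ-semistable layers: μ^(1)=41/3; μ^(2)=9; μ^(3)=2; μ^(4)=-26

((0, 0, 0, 1, 1, 1); (0, 0, 0, 0, 3, 0); (0, 1, 4, 0, 0, 0); (3, 0, 0, 0, 0, 0))


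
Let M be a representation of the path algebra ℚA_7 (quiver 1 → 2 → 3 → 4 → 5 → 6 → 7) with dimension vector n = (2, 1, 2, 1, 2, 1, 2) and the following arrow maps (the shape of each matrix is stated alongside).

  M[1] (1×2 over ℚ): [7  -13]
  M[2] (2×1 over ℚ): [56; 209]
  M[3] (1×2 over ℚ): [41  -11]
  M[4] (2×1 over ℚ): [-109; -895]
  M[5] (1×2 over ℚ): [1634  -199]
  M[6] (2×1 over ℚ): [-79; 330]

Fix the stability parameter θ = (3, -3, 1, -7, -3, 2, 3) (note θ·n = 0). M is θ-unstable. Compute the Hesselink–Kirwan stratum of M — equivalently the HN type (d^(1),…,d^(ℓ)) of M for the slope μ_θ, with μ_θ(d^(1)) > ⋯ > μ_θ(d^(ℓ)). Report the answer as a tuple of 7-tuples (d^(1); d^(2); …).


Interval decomposition of M: I[1,1], I[1,7], I[3,3], I[5,5], I[7,7].
HN type (ℓ=5): μ^(1)=3; μ^(2)=2; μ^(3)=1; μ^(4)=-9/5; μ^(5)=-3

((1, 0, 0, 0, 0, 0, 2); (0, 0, 0, 0, 0, 1, 0); (0, 0, 1, 0, 0, 0, 0); (1, 1, 1, 1, 1, 0, 0); (0, 0, 0, 0, 1, 0, 0))
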